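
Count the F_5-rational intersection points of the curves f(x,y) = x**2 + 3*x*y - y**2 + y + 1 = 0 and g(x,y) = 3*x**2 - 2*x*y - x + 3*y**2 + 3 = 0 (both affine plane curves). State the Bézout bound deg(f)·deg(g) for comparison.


Common zeros: {(0, 3)}; count = 1; Bézout bound = 4.

deg(f) = 2, deg(g) = 2, so Bézout bound = 4.
Scan x ∈ F_5. For each x, list the y ∈ F_5 with f(x, y) ≡ 0 and those with g(x, y) ≡ 0 (mod 5); the common zeros in that column are the intersection.
  x = 0: f ≡ 0 at y ∈ {3}; g ≡ 0 at y ∈ {2, 3}; common: {3}.
  x = 1: f ≡ 0 at y ∈ {1, 3}; g ≡ 0 at y ∈ {0, 4}; common: ∅.
  x = 2: f ≡ 0 at y ∈ {0, 2}; g ≡ 0 at y ∈ {4}; common: ∅.
  x = 3: f ≡ 0 at y ∈ {0}; g ≡ 0 at y ∈ ∅; common: ∅.
  x = 4: f ≡ 0 at y ∈ ∅; g ≡ 0 at y ∈ {3}; common: ∅.
Collecting: common zeros = {(0, 3)}, so the count is 1.
Comparison with the Bézout bound: 1 ≤ 4 = deg(f)·deg(g), as expected for curves with no common component (the affine F_5-count falls short of the bound because intersections may lie at infinity, over extension fields, or carry multiplicity).


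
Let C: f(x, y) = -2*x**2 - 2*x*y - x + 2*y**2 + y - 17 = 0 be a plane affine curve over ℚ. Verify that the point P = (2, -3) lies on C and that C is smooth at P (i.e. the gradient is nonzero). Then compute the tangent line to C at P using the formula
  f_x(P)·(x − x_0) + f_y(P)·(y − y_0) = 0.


Tangent line at P: -3*x - 15*y - 39 = 0.

Step 1: f(2, -3) = 0, so P lies on C.
Step 2: partial derivatives
  f_x(x, y) = -4*x - 2*y - 1, f_y(x, y) = -2*x + 4*y + 1.
  f_x(P) = -3, f_y(P) = -15 (gradient nonzero, so P is smooth).
Step 3: tangent line at P: -3·(x − 2) + -15·(y − -3) = 0.
Expanding: -3*x - 15*y - 39 = 0.


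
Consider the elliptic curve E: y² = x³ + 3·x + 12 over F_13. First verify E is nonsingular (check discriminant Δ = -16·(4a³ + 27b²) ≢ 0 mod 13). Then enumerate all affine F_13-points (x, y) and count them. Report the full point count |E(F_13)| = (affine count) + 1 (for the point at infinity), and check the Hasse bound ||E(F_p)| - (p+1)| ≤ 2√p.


Affine points = {(0, 5), (0, 8), (1, 4), (1, 9), (2, 0), (3, 3), (3, 10), (4, 6), (4, 7), (5, 3), (5, 10), (6, 5), (6, 8), (7, 5), (7, 8), (9, 1), (9, 12)}; affine count = 17; |E(F_13)| = 18.

Discriminant check: Δ ∝ 4a³ + 27b² = 4·3³ + 27·12² = 4·27 + 27·144 ≡ 5 (mod 13). Nonzero ⇒ E is nonsingular.
For each x ∈ F_13, compute rhs = x³ + 3·x + 12 mod 13, then count y ∈ F_13 with y² ≡ rhs.
  x = 0: rhs = 12, matching y values: 5, 8 (2 points).
  x = 1: rhs = 3, matching y values: 4, 9 (2 points).
  x = 2: rhs = 0, matching y values: 0 (1 points).
  x = 3: rhs = 9, matching y values: 3, 10 (2 points).
  x = 4: rhs = 10, matching y values: 6, 7 (2 points).
  x = 5: rhs = 9, matching y values: 3, 10 (2 points).
  x = 6: rhs = 12, matching y values: 5, 8 (2 points).
  x = 7: rhs = 12, matching y values: 5, 8 (2 points).
  x = 8: rhs = 2, matching y values: none (0 points).
  x = 9: rhs = 1, matching y values: 1, 12 (2 points).
  x = 10: rhs = 2, matching y values: none (0 points).
  x = 11: rhs = 11, matching y values: none (0 points).
  x = 12: rhs = 8, matching y values: none (0 points).
Total affine count: 17.
Full point count |E(F_13)| = 17 + 1 = 18.
Hasse bound: |18 − (13+1)| = |4| = 4 ≤ 2√13 ≈ 7.2111 ✓.


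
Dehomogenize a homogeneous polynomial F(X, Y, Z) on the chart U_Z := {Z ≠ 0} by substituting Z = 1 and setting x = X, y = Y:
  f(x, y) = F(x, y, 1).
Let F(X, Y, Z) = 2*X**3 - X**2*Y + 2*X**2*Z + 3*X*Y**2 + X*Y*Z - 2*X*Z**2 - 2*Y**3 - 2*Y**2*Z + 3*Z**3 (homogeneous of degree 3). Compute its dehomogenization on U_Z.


f(x, y) = 2*x**3 - x**2*y + 2*x**2 + 3*x*y**2 + x*y - 2*x - 2*y**3 - 2*y**2 + 3

On U_Z we set Z = 1. Each monomial c·X^i·Y^j·Z^k in F becomes c·x^i·y^j·1^k = c·x^i·y^j.
Substituting Z = 1: F(X, Y, 1) = 2*x**3 - x**2*y + 2*x**2 + 3*x*y**2 + x*y - 2*x - 2*y**3 - 2*y**2 + 3.
Note: deg(f) ≤ deg(F) = 3; strict inequality happens when F is divisible by Z (lost terms).


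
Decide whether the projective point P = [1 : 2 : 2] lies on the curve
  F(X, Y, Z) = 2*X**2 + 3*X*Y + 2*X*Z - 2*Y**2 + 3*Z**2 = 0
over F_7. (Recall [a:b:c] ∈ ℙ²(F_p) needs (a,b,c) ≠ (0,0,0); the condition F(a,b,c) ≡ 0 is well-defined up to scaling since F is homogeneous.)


F(1,2,2) ≡ 2 (mod 7); P is NOT on the curve.

Evaluate F(1, 2, 2) term-by-term (mod 7).
  2*X**2 ↦ 2·1·1·1 = 2
  3*X*Y ↦ 3·1·2·1 = 6
  2*X*Z ↦ 2·1·1·2 = 4
  -2*Y**2 ↦ -2·1·4·1 = -8
  3*Z**2 ↦ 3·1·1·4 = 12
Sum: F(1, 2, 2) = (2) + (6) + (4) + (-8) + (12) = 16.
Reducing mod 7: 16 ≡ 2 (mod 7).
Since F(a, b, c) ≡ 2 ≠ 0 (mod 7), P does NOT lie on the curve.


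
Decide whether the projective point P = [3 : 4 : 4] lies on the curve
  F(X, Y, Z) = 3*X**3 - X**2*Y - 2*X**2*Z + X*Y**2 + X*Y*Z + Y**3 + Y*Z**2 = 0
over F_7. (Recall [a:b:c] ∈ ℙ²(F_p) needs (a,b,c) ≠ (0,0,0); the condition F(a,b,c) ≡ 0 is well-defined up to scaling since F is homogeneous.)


F(3,4,4) ≡ 1 (mod 7); P is NOT on the curve.

Evaluate F(3, 4, 4) term-by-term (mod 7).
  3*X**3 ↦ 3·27·1·1 = 81
  -X**2*Y ↦ -1·9·4·1 = -36
  -2*X**2*Z ↦ -2·9·1·4 = -72
  X*Y**2 ↦ 1·3·16·1 = 48
  X*Y*Z ↦ 1·3·4·4 = 48
  Y**3 ↦ 1·1·64·1 = 64
  Y*Z**2 ↦ 1·1·4·16 = 64
Sum: F(3, 4, 4) = (81) + (-36) + (-72) + (48) + (48) + (64) + (64) = 197.
Reducing mod 7: 197 ≡ 1 (mod 7).
Since F(a, b, c) ≡ 1 ≠ 0 (mod 7), P does NOT lie on the curve.


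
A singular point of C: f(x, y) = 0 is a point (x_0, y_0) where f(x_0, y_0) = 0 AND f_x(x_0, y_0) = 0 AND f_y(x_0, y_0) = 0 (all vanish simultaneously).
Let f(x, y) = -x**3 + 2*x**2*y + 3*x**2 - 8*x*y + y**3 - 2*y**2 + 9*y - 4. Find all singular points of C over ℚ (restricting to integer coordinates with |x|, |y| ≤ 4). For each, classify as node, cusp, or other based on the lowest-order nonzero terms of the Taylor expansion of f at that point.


Singular points: {(2, 1)}; classification: node.

Compute partial derivatives:
  f_x = -3*x**2 + 4*x*y + 6*x - 8*y.
  f_y = 2*x**2 - 8*x + 3*y**2 - 4*y + 9.
Scan x_0 ∈ {−4, ..., 4}. For each x_0, f_y(x_0, y) is a polynomial in y; find its integer roots y ∈ {−4, ..., 4}, then test f_x and f at those candidates.
  x = -4: f_y(-4, y) = 3*y**2 - 4*y + 73; no integer root y with |y| ≤ 4.
  x = -3: f_y(-3, y) = 3*y**2 - 4*y + 51; no integer root y with |y| ≤ 4.
  x = -2: f_y(-2, y) = 3*y**2 - 4*y + 33; no integer root y with |y| ≤ 4.
  x = -1: f_y(-1, y) = 3*y**2 - 4*y + 19; no integer root y with |y| ≤ 4.
  x = 0: f_y(0, y) = 3*y**2 - 4*y + 9; no integer root y with |y| ≤ 4.
  x = 1: f_y(1, y) = 3*y**2 - 4*y + 3; no integer root y with |y| ≤ 4.
  x = 2: f_y(2, y) = 3*y**2 - 4*y + 1; vanishes at y ∈ {1}. (2, 1): f_x = 0, f = 0 — SINGULAR.
  x = 3: f_y(3, y) = 3*y**2 - 4*y + 3; no integer root y with |y| ≤ 4.
  x = 4: f_y(4, y) = 3*y**2 - 4*y + 9; no integer root y with |y| ≤ 4.
Only singular point on the grid: (2, 1).
Classify: substitute x = 2 + u, y = 1 + v and expand: f = -u**3 + 2*u**2*v - u**2 + v**3 + v**2.
No constant or linear terms (consistent with a singular point). Quadratic part: -u**2 + v**2. Cubic part: -u**3 + 2*u**2*v + v**3.
The quadratic part v**2 - u**2 = (v − u)(v + u) splits into two distinct linear factors, so there are two distinct tangent lines y − 1 = ±(x − 2) — this is a node (ordinary double point).
Classification: node.


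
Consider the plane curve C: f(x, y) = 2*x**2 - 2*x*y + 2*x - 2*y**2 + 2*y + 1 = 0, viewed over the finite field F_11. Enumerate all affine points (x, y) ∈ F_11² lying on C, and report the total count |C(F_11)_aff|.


Affine F_11-points: {(0, 3), (0, 9), (2, 3), (2, 7), (4, 1), (4, 7), (7, 1), (7, 4), (8, 6), (8, 9)}; count = 10.

For each of the 121 pairs (x, y) ∈ F_11², evaluate f(x, y) mod 11. Record the zeros.
  x = 0: [0↦1, 1↦1, 2↦8, 3↦0, 4↦10, 5↦5, 6↦7, 7↦5, 8↦10, 9↦0, 10↦8]  zeros at y ∈ {3, 9}
  x = 1: [0↦5, 1↦3, 2↦8, 3↦9, 4↦6, 5↦10, 6↦10, 7↦6, 8↦9, 9↦8, 10↦3]  zeros at y ∈ ∅
  x = 2: [0↦2, 1↦9, 2↦1, 3↦0, 4↦6, 5↦8, 6↦6, 7↦0, 8↦1, 9↦9, 10↦2]  zeros at y ∈ {3, 7}
  x = 3: [0↦3, 1↦8, 2↦9, 3↦6, 4↦10, 5↦10, 6↦6, 7↦9, 8↦8, 9↦3, 10↦5]  zeros at y ∈ ∅
  x = 4: [0↦8, 1↦0, 2↦10, 3↦5, 4↦7, 5↦5, 6↦10, 7↦0, 8↦8, 9↦1, 10↦1]  zeros at y ∈ {1, 7}
  x = 5: [0↦6, 1↦7, 2↦4, 3↦8, 4↦8, 5↦4, 6↦7, 7↦6, 8↦1, 9↦3, 10↦1]  zeros at y ∈ ∅
  x = 6: [0↦8, 1↦7, 2↦2, 3↦4, 4↦2, 5↦7, 6↦8, 7↦5, 8↦9, 9↦9, 10↦5]  zeros at y ∈ ∅
  x = 7: [0↦3, 1↦0, 2↦4, 3↦4, 4↦0, 5↦3, 6↦2, 7↦8, 8↦10, 9↦8, 10↦2]  zeros at y ∈ {1, 4}
  x = 8: [0↦2, 1↦8, 2↦10, 3↦8, 4↦2, 5↦3, 6↦0, 7↦4, 8↦4, 9↦0, 10↦3]  zeros at y ∈ {6, 9}
  x = 9: [0↦5, 1↦9, 2↦9, 3↦5, 4↦8, 5↦7, 6↦2, 7↦4, 8↦2, 9↦7, 10↦8]  zeros at y ∈ ∅
  x = 10: [0↦1, 1↦3, 2↦1, 3↦6, 4↦7, 5↦4, 6↦8, 7↦8, 8↦4, 9↦7, 10↦6]  zeros at y ∈ ∅
Collecting zeros: affine points = {(0, 3), (0, 9), (2, 3), (2, 7), (4, 1), (4, 7), (7, 1), (7, 4), (8, 6), (8, 9)}.
Total count |C(F_11)_aff| = 10.


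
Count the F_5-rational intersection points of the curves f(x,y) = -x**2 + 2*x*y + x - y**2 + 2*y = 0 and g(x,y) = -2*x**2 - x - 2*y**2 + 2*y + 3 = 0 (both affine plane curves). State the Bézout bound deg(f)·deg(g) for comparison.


Common zeros: {(1, 0)}; count = 1; Bézout bound = 4.

deg(f) = 2, deg(g) = 2, so Bézout bound = 4.
Scan x ∈ F_5. For each x, list the y ∈ F_5 with f(x, y) ≡ 0 and those with g(x, y) ≡ 0 (mod 5); the common zeros in that column are the intersection.
  x = 0: f ≡ 0 at y ∈ {0, 2}; g ≡ 0 at y ∈ ∅; common: ∅.
  x = 1: f ≡ 0 at y ∈ {0, 4}; g ≡ 0 at y ∈ {0, 1}; common: {0}.
  x = 2: f ≡ 0 at y ∈ ∅; g ≡ 0 at y ∈ ∅; common: ∅.
  x = 3: f ≡ 0 at y ∈ {4}; g ≡ 0 at y ∈ {3}; common: ∅.
  x = 4: f ≡ 0 at y ∈ ∅; g ≡ 0 at y ∈ {3}; common: ∅.
Collecting: common zeros = {(1, 0)}, so the count is 1.
Comparison with the Bézout bound: 1 ≤ 4 = deg(f)·deg(g), as expected for curves with no common component (the affine F_5-count falls short of the bound because intersections may lie at infinity, over extension fields, or carry multiplicity).


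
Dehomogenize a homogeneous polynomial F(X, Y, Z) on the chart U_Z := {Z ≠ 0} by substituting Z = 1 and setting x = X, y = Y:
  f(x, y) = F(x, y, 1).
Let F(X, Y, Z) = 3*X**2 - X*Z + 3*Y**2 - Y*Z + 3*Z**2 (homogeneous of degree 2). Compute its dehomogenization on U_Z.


f(x, y) = 3*x**2 - x + 3*y**2 - y + 3

On U_Z we set Z = 1. Each monomial c·X^i·Y^j·Z^k in F becomes c·x^i·y^j·1^k = c·x^i·y^j.
Substituting Z = 1: F(X, Y, 1) = 3*x**2 - x + 3*y**2 - y + 3.
Note: deg(f) ≤ deg(F) = 2; strict inequality happens when F is divisible by Z (lost terms).


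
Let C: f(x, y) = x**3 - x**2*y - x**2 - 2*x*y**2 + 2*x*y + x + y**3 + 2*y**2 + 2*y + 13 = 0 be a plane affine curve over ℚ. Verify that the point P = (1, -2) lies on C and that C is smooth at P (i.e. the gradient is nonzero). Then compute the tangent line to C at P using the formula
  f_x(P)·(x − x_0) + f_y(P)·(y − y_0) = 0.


Tangent line at P: -6*x + 15*y + 36 = 0.

Step 1: f(1, -2) = 0, so P lies on C.
Step 2: partial derivatives
  f_x(x, y) = 3*x**2 - 2*x*y - 2*x - 2*y**2 + 2*y + 1, f_y(x, y) = -x**2 - 4*x*y + 2*x + 3*y**2 + 4*y + 2.
  f_x(P) = -6, f_y(P) = 15 (gradient nonzero, so P is smooth).
Step 3: tangent line at P: -6·(x − 1) + 15·(y − -2) = 0.
Expanding: -6*x + 15*y + 36 = 0.


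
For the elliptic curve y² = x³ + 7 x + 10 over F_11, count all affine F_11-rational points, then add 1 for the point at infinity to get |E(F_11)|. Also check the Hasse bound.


Affine points = {(3, 5), (3, 6), (4, 5), (4, 6), (5, 4), (5, 7), (6, 2), (6, 9)}; affine count = 8; |E(F_11)| = 9.

Discriminant check: Δ ∝ 4a³ + 27b² = 4·7³ + 27·10² = 4·343 + 27·100 ≡ 2 (mod 11). Nonzero ⇒ E is nonsingular.
For each x ∈ F_11, compute rhs = x³ + 7·x + 10 mod 11, then count y ∈ F_11 with y² ≡ rhs.
  x = 0: rhs = 10, matching y values: none (0 points).
  x = 1: rhs = 7, matching y values: none (0 points).
  x = 2: rhs = 10, matching y values: none (0 points).
  x = 3: rhs = 3, matching y values: 5, 6 (2 points).
  x = 4: rhs = 3, matching y values: 5, 6 (2 points).
  x = 5: rhs = 5, matching y values: 4, 7 (2 points).
  x = 6: rhs = 4, matching y values: 2, 9 (2 points).
  x = 7: rhs = 6, matching y values: none (0 points).
  x = 8: rhs = 6, matching y values: none (0 points).
  x = 9: rhs = 10, matching y values: none (0 points).
  x = 10: rhs = 2, matching y values: none (0 points).
Total affine count: 8.
Full point count |E(F_11)| = 8 + 1 = 9.
Hasse bound: |9 − (11+1)| = |-3| = 3 ≤ 2√11 ≈ 6.6332 ✓.


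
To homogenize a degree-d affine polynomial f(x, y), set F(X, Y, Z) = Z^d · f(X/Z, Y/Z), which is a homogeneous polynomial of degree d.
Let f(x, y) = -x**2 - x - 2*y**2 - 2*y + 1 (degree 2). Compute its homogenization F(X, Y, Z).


F(X, Y, Z) = -X**2 - X*Z - 2*Y**2 - 2*Y*Z + Z**2

deg(f) = 2.
Substitute x = X/Z, y = Y/Z into f, then multiply by Z^2.
  monomial -1·x^2·y^0 ↦ -1·X^2·Y^0·Z^0.
  monomial -1·x^1·y^0 ↦ -1·X^1·Y^0·Z^1.
  monomial -2·x^0·y^2 ↦ -2·X^0·Y^2·Z^0.
  monomial -2·x^0·y^1 ↦ -2·X^0·Y^1·Z^1.
  monomial 1·x^0·y^0 ↦ 1·X^0·Y^0·Z^2.
Collecting: F(X, Y, Z) = -X**2 - X*Z - 2*Y**2 - 2*Y*Z + Z**2.


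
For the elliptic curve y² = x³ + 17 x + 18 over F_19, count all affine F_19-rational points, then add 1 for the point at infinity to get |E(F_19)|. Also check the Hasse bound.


Affine points = {(1, 6), (1, 13), (3, 1), (3, 18), (4, 6), (4, 13), (5, 0), (7, 9), (7, 10), (8, 1), (8, 18), (9, 8), (9, 11), (11, 4), (11, 15), (13, 2), (13, 17), (14, 6), (14, 13), (15, 0), (16, 4), (16, 15), (18, 0)}; affine count = 23; |E(F_19)| = 24.

Discriminant check: Δ ∝ 4a³ + 27b² = 4·17³ + 27·18² = 4·4913 + 27·324 ≡ 14 (mod 19). Nonzero ⇒ E is nonsingular.
For each x ∈ F_19, compute rhs = x³ + 17·x + 18 mod 19, then count y ∈ F_19 with y² ≡ rhs.
  x = 0: rhs = 18, matching y values: none (0 points).
  x = 1: rhs = 17, matching y values: 6, 13 (2 points).
  x = 2: rhs = 3, matching y values: none (0 points).
  x = 3: rhs = 1, matching y values: 1, 18 (2 points).
  x = 4: rhs = 17, matching y values: 6, 13 (2 points).
  x = 5: rhs = 0, matching y values: 0 (1 points).
  x = 6: rhs = 13, matching y values: none (0 points).
  x = 7: rhs = 5, matching y values: 9, 10 (2 points).
  x = 8: rhs = 1, matching y values: 1, 18 (2 points).
  x = 9: rhs = 7, matching y values: 8, 11 (2 points).
  x = 10: rhs = 10, matching y values: none (0 points).
  x = 11: rhs = 16, matching y values: 4, 15 (2 points).
  x = 12: rhs = 12, matching y values: none (0 points).
  x = 13: rhs = 4, matching y values: 2, 17 (2 points).
  x = 14: rhs = 17, matching y values: 6, 13 (2 points).
  x = 15: rhs = 0, matching y values: 0 (1 points).
  x = 16: rhs = 16, matching y values: 4, 15 (2 points).
  x = 17: rhs = 14, matching y values: none (0 points).
  x = 18: rhs = 0, matching y values: 0 (1 points).
Total affine count: 23.
Full point count |E(F_19)| = 23 + 1 = 24.
Hasse bound: |24 − (19+1)| = |4| = 4 ≤ 2√19 ≈ 8.7178 ✓.


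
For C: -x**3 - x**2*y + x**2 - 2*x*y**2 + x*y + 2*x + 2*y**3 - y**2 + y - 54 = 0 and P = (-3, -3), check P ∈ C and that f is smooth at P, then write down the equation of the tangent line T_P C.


Tangent line at P: -70*x + 13*y - 171 = 0.

Step 1: f(-3, -3) = 0, so P lies on C.
Step 2: partial derivatives
  f_x(x, y) = -3*x**2 - 2*x*y + 2*x - 2*y**2 + y + 2, f_y(x, y) = -x**2 - 4*x*y + x + 6*y**2 - 2*y + 1.
  f_x(P) = -70, f_y(P) = 13 (gradient nonzero, so P is smooth).
Step 3: tangent line at P: -70·(x − -3) + 13·(y − -3) = 0.
Expanding: -70*x + 13*y - 171 = 0.


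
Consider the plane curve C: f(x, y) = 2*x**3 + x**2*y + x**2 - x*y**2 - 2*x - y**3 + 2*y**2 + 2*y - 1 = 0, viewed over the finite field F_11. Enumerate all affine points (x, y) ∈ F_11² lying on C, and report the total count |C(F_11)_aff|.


Affine F_11-points: {(0, 5), (0, 9), (0, 10), (1, 0), (2, 6), (2, 7), (2, 9), (3, 2), (4, 9), (5, 0), (6, 3), (8, 3), (9, 1), (9, 2), (10, 0)}; count = 15.

For each of the 121 pairs (x, y) ∈ F_11², evaluate f(x, y) mod 11. Record the zeros.
  x = 0: [0↦10, 1↦2, 2↦3, 3↦7, 4↦8, 5↦0, 6↦10, 7↦10, 8↦5, 9↦0, 10↦0]  zeros at y ∈ {5, 9, 10}
  x = 1: [0↦0, 1↦3, 2↦2, 3↦2, 4↦8, 5↦3, 6↦3, 7↦2, 8↦5, 9↦6, 10↦10]  zeros at y ∈ {0}
  x = 2: [0↦4, 1↦9, 2↦8, 3↦6, 4↦8, 5↦8, 6↦0, 7↦0, 8↦2, 9↦0, 10↦10]  zeros at y ∈ {6, 7, 9}
  x = 3: [0↦1, 1↦10, 2↦0, 3↦9, 4↦9, 5↦5, 6↦2, 7↦5, 8↦8, 9↦5, 10↦1]  zeros at y ∈ {2}
  x = 4: [0↦3, 1↦7, 2↦1, 3↦1, 4↦1, 5↦6, 6↦10, 7↦7, 8↦2, 9↦0, 10↦6]  zeros at y ∈ {9}
  x = 5: [0↦0, 1↦1, 2↦1, 3↦5, 4↦7, 5↦1, 6↦3, 7↦7, 8↦7, 9↦8, 10↦4]  zeros at y ∈ {0}
  x = 6: [0↦4, 1↦4, 2↦1, 3↦0, 4↦6, 5↦2, 6↦4, 7↦6, 8↦2, 9↦8, 10↦7]  zeros at y ∈ {3}
  x = 7: [0↦5, 1↦6, 2↦2, 3↦9, 4↦10, 5↦10, 6↦3, 7↦5, 8↦10, 9↦1, 10↦5]  zeros at y ∈ ∅
  x = 8: [0↦4, 1↦8, 2↦5, 3↦0, 4↦9, 5↦4, 6↦1, 7↦5, 8↦10, 9↦10, 10↦10]  zeros at y ∈ {3}
  x = 9: [0↦2, 1↦0, 2↦0, 3↦7, 4↦4, 5↦7, 6↦10, 7↦7, 8↦3, 9↦3, 10↦1]  zeros at y ∈ {1, 2}
  x = 10: [0↦0, 1↦5, 2↦10, 3↦9, 4↦7, 5↦9, 6↦9, 7↦1, 8↦1, 9↦3, 10↦1]  zeros at y ∈ {0}
Collecting zeros: affine points = {(0, 5), (0, 9), (0, 10), (1, 0), (2, 6), (2, 7), (2, 9), (3, 2), (4, 9), (5, 0), (6, 3), (8, 3), (9, 1), (9, 2), (10, 0)}.
Total count |C(F_11)_aff| = 15.


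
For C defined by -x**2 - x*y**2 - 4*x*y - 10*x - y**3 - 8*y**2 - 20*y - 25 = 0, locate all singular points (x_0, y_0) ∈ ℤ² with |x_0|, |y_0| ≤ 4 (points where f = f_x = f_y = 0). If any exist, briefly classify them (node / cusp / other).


Singular points: {(-3, -2)}; classification: node.

Compute partial derivatives:
  f_x = -2*x - y**2 - 4*y - 10.
  f_y = -2*x*y - 4*x - 3*y**2 - 16*y - 20.
Scan x_0 ∈ {−4, ..., 4}. For each x_0, f_y(x_0, y) is a polynomial in y; find its integer roots y ∈ {−4, ..., 4}, then test f_x and f at those candidates.
  x = -4: f_y(-4, y) = -3*y**2 - 8*y - 4; vanishes at y ∈ {-2}. (-4, -2): f_x = 2 ≠ 0.
  x = -3: f_y(-3, y) = -3*y**2 - 10*y - 8; vanishes at y ∈ {-2}. (-3, -2): f_x = 0, f = 0 — SINGULAR.
  x = -2: f_y(-2, y) = -3*y**2 - 12*y - 12; vanishes at y ∈ {-2}. (-2, -2): f_x = -2 ≠ 0.
  x = -1: f_y(-1, y) = -3*y**2 - 14*y - 16; vanishes at y ∈ {-2}. (-1, -2): f_x = -4 ≠ 0.
  x = 0: f_y(0, y) = -3*y**2 - 16*y - 20; vanishes at y ∈ {-2}. (0, -2): f_x = -6 ≠ 0.
  x = 1: f_y(1, y) = -3*y**2 - 18*y - 24; vanishes at y ∈ {-4, -2}. (1, -4): f_x = -12 ≠ 0; (1, -2): f_x = -8 ≠ 0.
  x = 2: f_y(2, y) = -3*y**2 - 20*y - 28; vanishes at y ∈ {-2}. (2, -2): f_x = -10 ≠ 0.
  x = 3: f_y(3, y) = -3*y**2 - 22*y - 32; vanishes at y ∈ {-2}. (3, -2): f_x = -12 ≠ 0.
  x = 4: f_y(4, y) = -3*y**2 - 24*y - 36; vanishes at y ∈ {-2}. (4, -2): f_x = -14 ≠ 0.
Only singular point on the grid: (-3, -2).
Classify: substitute x = -3 + u, y = -2 + v and expand: f = -u**2 - u*v**2 - v**3 + v**2.
No constant or linear terms (consistent with a singular point). Quadratic part: -u**2 + v**2. Cubic part: -u*v**2 - v**3.
The quadratic part v**2 - u**2 = (v − u)(v + u) splits into two distinct linear factors, so there are two distinct tangent lines y − -2 = ±(x − -3) — this is a node (ordinary double point).
Classification: node.


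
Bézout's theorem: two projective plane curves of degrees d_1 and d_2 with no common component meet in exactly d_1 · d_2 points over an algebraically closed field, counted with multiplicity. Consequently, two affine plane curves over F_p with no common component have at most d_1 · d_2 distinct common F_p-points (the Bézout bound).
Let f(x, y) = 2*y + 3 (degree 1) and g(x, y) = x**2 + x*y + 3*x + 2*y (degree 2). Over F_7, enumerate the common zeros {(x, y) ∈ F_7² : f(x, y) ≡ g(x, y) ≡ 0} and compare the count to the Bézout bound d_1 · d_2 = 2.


Common zeros: {(3, 2), (6, 2)}; count = 2; Bézout bound = 2.

deg(f) = 1, deg(g) = 2, so Bézout bound = 2.
Scan x ∈ F_7. For each x, list the y ∈ F_7 with f(x, y) ≡ 0 and those with g(x, y) ≡ 0 (mod 7); the common zeros in that column are the intersection.
  x = 0: f ≡ 0 at y ∈ {2}; g ≡ 0 at y ∈ {0}; common: ∅.
  x = 1: f ≡ 0 at y ∈ {2}; g ≡ 0 at y ∈ {1}; common: ∅.
  x = 2: f ≡ 0 at y ∈ {2}; g ≡ 0 at y ∈ {1}; common: ∅.
  x = 3: f ≡ 0 at y ∈ {2}; g ≡ 0 at y ∈ {2}; common: {2}.
  x = 4: f ≡ 0 at y ∈ {2}; g ≡ 0 at y ∈ {0}; common: ∅.
  x = 5: f ≡ 0 at y ∈ {2}; g ≡ 0 at y ∈ ∅; common: ∅.
  x = 6: f ≡ 0 at y ∈ {2}; g ≡ 0 at y ∈ {2}; common: {2}.
Collecting: common zeros = {(3, 2), (6, 2)}, so the count is 2.
Comparison with the Bézout bound: 2 ≤ 2 = deg(f)·deg(g), as expected for curves with no common component (the bound is attained).


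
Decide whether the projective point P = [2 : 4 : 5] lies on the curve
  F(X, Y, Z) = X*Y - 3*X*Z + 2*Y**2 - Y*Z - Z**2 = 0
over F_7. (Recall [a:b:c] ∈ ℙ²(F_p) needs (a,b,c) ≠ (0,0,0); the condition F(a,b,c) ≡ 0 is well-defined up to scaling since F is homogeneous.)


F(2,4,5) ≡ 0 (mod 7); P is on the curve.

Evaluate F(2, 4, 5) term-by-term (mod 7).
  X*Y ↦ 1·2·4·1 = 8
  -3*X*Z ↦ -3·2·1·5 = -30
  2*Y**2 ↦ 2·1·16·1 = 32
  -Y*Z ↦ -1·1·4·5 = -20
  -Z**2 ↦ -1·1·1·25 = -25
Sum: F(2, 4, 5) = (8) + (-30) + (32) + (-20) + (-25) = -35.
Reducing mod 7: -35 ≡ 0 (mod 7).
Since F(a, b, c) ≡ 0 (mod 7), P lies on the curve.


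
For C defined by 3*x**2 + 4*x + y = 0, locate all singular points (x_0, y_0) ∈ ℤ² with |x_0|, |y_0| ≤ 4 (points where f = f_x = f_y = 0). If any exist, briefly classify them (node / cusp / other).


No singular points in the scanned grid; C is smooth there.

Compute partial derivatives:
  f_x = 6*x + 4.
  f_y = 1.
f_y = 1 is a nonzero constant, so f_y never vanishes: no point (x, y) can satisfy f = f_x = f_y = 0. In particular no (x, y) ∈ {−4, ..., 4}² is singular; the curve is smooth.


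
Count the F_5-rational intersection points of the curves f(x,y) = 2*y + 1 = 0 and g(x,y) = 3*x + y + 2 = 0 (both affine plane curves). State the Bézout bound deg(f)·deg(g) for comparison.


Common zeros: {(2, 2)}; count = 1; Bézout bound = 1.

deg(f) = 1, deg(g) = 1, so Bézout bound = 1.
Scan x ∈ F_5. For each x, list the y ∈ F_5 with f(x, y) ≡ 0 and those with g(x, y) ≡ 0 (mod 5); the common zeros in that column are the intersection.
  x = 0: f ≡ 0 at y ∈ {2}; g ≡ 0 at y ∈ {3}; common: ∅.
  x = 1: f ≡ 0 at y ∈ {2}; g ≡ 0 at y ∈ {0}; common: ∅.
  x = 2: f ≡ 0 at y ∈ {2}; g ≡ 0 at y ∈ {2}; common: {2}.
  x = 3: f ≡ 0 at y ∈ {2}; g ≡ 0 at y ∈ {4}; common: ∅.
  x = 4: f ≡ 0 at y ∈ {2}; g ≡ 0 at y ∈ {1}; common: ∅.
Collecting: common zeros = {(2, 2)}, so the count is 1.
Comparison with the Bézout bound: 1 ≤ 1 = deg(f)·deg(g), as expected for curves with no common component (the bound is attained).


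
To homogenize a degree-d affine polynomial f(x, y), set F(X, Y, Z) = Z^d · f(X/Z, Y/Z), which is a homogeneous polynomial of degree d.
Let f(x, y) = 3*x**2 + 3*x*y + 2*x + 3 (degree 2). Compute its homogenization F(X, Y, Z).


F(X, Y, Z) = 3*X**2 + 3*X*Y + 2*X*Z + 3*Z**2

deg(f) = 2.
Substitute x = X/Z, y = Y/Z into f, then multiply by Z^2.
  monomial 3·x^2·y^0 ↦ 3·X^2·Y^0·Z^0.
  monomial 3·x^1·y^1 ↦ 3·X^1·Y^1·Z^0.
  monomial 2·x^1·y^0 ↦ 2·X^1·Y^0·Z^1.
  monomial 3·x^0·y^0 ↦ 3·X^0·Y^0·Z^2.
Collecting: F(X, Y, Z) = 3*X**2 + 3*X*Y + 2*X*Z + 3*Z**2.


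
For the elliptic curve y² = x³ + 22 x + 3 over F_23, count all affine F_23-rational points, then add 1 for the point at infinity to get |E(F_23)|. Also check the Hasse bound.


Affine points = {(0, 7), (0, 16), (1, 7), (1, 16), (2, 3), (2, 20), (3, 2), (3, 21), (5, 10), (5, 13), (6, 11), (6, 12), (8, 1), (8, 22), (10, 2), (10, 21), (11, 9), (11, 14), (13, 5), (13, 18), (16, 9), (16, 14), (17, 0), (19, 9), (19, 14), (20, 5), (20, 18), (22, 7), (22, 16)}; affine count = 29; |E(F_23)| = 30.

Discriminant check: Δ ∝ 4a³ + 27b² = 4·22³ + 27·3² = 4·10648 + 27·9 ≡ 9 (mod 23). Nonzero ⇒ E is nonsingular.
For each x ∈ F_23, compute rhs = x³ + 22·x + 3 mod 23, then count y ∈ F_23 with y² ≡ rhs.
  x = 0: rhs = 3, matching y values: 7, 16 (2 points).
  x = 1: rhs = 3, matching y values: 7, 16 (2 points).
  x = 2: rhs = 9, matching y values: 3, 20 (2 points).
  x = 3: rhs = 4, matching y values: 2, 21 (2 points).
  x = 4: rhs = 17, matching y values: none (0 points).
  x = 5: rhs = 8, matching y values: 10, 13 (2 points).
  x = 6: rhs = 6, matching y values: 11, 12 (2 points).
  x = 7: rhs = 17, matching y values: none (0 points).
  x = 8: rhs = 1, matching y values: 1, 22 (2 points).
  x = 9: rhs = 10, matching y values: none (0 points).
  x = 10: rhs = 4, matching y values: 2, 21 (2 points).
  x = 11: rhs = 12, matching y values: 9, 14 (2 points).
  x = 12: rhs = 17, matching y values: none (0 points).
  x = 13: rhs = 2, matching y values: 5, 18 (2 points).
  x = 14: rhs = 19, matching y values: none (0 points).
  x = 15: rhs = 5, matching y values: none (0 points).
  x = 16: rhs = 12, matching y values: 9, 14 (2 points).
  x = 17: rhs = 0, matching y values: 0 (1 points).
  x = 18: rhs = 21, matching y values: none (0 points).
  x = 19: rhs = 12, matching y values: 9, 14 (2 points).
  x = 20: rhs = 2, matching y values: 5, 18 (2 points).
  x = 21: rhs = 20, matching y values: none (0 points).
  x = 22: rhs = 3, matching y values: 7, 16 (2 points).
Total affine count: 29.
Full point count |E(F_23)| = 29 + 1 = 30.
Hasse bound: |30 − (23+1)| = |6| = 6 ≤ 2√23 ≈ 9.5917 ✓.


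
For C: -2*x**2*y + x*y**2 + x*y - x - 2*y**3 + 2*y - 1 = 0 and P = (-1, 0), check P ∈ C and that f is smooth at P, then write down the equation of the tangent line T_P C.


Tangent line at P: -x - y - 1 = 0.

Step 1: f(-1, 0) = 0, so P lies on C.
Step 2: partial derivatives
  f_x(x, y) = -4*x*y + y**2 + y - 1, f_y(x, y) = -2*x**2 + 2*x*y + x - 6*y**2 + 2.
  f_x(P) = -1, f_y(P) = -1 (gradient nonzero, so P is smooth).
Step 3: tangent line at P: -1·(x − -1) + -1·(y − 0) = 0.
Expanding: -x - y - 1 = 0.


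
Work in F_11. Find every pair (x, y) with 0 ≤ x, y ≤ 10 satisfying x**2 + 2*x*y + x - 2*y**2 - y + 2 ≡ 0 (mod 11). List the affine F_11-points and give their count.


Affine F_11-points: {(1, 3), (3, 3), (3, 5), (4, 0), (4, 9), (6, 0), (8, 5), (8, 8), (10, 6), (10, 9)}; count = 10.

For each of the 121 pairs (x, y) ∈ F_11², evaluate f(x, y) mod 11. Record the zeros.
  x = 0: [0↦2, 1↦10, 2↦3, 3↦3, 4↦10, 5↦2, 6↦1, 7↦7, 8↦9, 9↦7, 10↦1]  zeros at y ∈ ∅
  x = 1: [0↦4, 1↦3, 2↦9, 3↦0, 4↦9, 5↦3, 6↦4, 7↦1, 8↦5, 9↦5, 10↦1]  zeros at y ∈ {3}
  x = 2: [0↦8, 1↦9, 2↦6, 3↦10, 4↦10, 5↦6, 6↦9, 7↦8, 8↦3, 9↦5, 10↦3]  zeros at y ∈ ∅
  x = 3: [0↦3, 1↦6, 2↦5, 3↦0, 4↦2, 5↦0, 6↦5, 7↦6, 8↦3, 9↦7, 10↦7]  zeros at y ∈ {3, 5}
  x = 4: [0↦0, 1↦5, 2↦6, 3↦3, 4↦7, 5↦7, 6↦3, 7↦6, 8↦5, 9↦0, 10↦2]  zeros at y ∈ {0, 9}
  x = 5: [0↦10, 1↦6, 2↦9, 3↦8, 4↦3, 5↦5, 6↦3, 7↦8, 8↦9, 9↦6, 10↦10]  zeros at y ∈ ∅
  x = 6: [0↦0, 1↦9, 2↦3, 3↦4, 4↦1, 5↦5, 6↦5, 7↦1, 8↦4, 9↦3, 10↦9]  zeros at y ∈ {0}
  x = 7: [0↦3, 1↦3, 2↦10, 3↦2, 4↦1, 5↦7, 6↦9, 7↦7, 8↦1, 9↦2, 10↦10]  zeros at y ∈ ∅
  x = 8: [0↦8, 1↦10, 2↦8, 3↦2, 4↦3, 5↦0, 6↦4, 7↦4, 8↦0, 9↦3, 10↦2]  zeros at y ∈ {5, 8}
  x = 9: [0↦4, 1↦8, 2↦8, 3↦4, 4↦7, 5↦6, 6↦1, 7↦3, 8↦1, 9↦6, 10↦7]  zeros at y ∈ ∅
  x = 10: [0↦2, 1↦8, 2↦10, 3↦8, 4↦2, 5↦3, 6↦0, 7↦4, 8↦4, 9↦0, 10↦3]  zeros at y ∈ {6, 9}
Collecting zeros: affine points = {(1, 3), (3, 3), (3, 5), (4, 0), (4, 9), (6, 0), (8, 5), (8, 8), (10, 6), (10, 9)}.
Total count |C(F_11)_aff| = 10.


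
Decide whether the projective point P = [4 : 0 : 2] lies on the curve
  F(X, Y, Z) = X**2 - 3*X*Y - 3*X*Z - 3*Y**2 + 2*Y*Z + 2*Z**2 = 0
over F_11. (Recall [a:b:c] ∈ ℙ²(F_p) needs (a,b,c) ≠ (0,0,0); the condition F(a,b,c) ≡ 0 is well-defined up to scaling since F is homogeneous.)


F(4,0,2) ≡ 0 (mod 11); P is on the curve.

Evaluate F(4, 0, 2) term-by-term (mod 11).
  X**2 ↦ 1·16·1·1 = 16
  -3*X*Y ↦ -3·4·0·1 = 0
  -3*X*Z ↦ -3·4·1·2 = -24
  -3*Y**2 ↦ -3·1·0·1 = 0
  2*Y*Z ↦ 2·1·0·2 = 0
  2*Z**2 ↦ 2·1·1·4 = 8
Sum: F(4, 0, 2) = (16) + (0) + (-24) + (0) + (0) + (8) = 0.
Reducing mod 11: 0 ≡ 0 (mod 11).
Since F(a, b, c) ≡ 0 (mod 11), P lies on the curve.


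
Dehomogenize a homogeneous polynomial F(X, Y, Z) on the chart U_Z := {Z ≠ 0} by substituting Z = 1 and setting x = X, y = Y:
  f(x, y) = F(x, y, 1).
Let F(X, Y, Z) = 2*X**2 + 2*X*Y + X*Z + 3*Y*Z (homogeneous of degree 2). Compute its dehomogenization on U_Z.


f(x, y) = 2*x**2 + 2*x*y + x + 3*y

On U_Z we set Z = 1. Each monomial c·X^i·Y^j·Z^k in F becomes c·x^i·y^j·1^k = c·x^i·y^j.
Substituting Z = 1: F(X, Y, 1) = 2*x**2 + 2*x*y + x + 3*y.
Note: deg(f) ≤ deg(F) = 2; strict inequality happens when F is divisible by Z (lost terms).


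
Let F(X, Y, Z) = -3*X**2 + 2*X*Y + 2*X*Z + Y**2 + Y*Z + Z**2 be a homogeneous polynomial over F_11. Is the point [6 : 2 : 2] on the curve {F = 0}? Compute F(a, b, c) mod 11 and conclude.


F(6,2,2) ≡ 7 (mod 11); P is NOT on the curve.

Evaluate F(6, 2, 2) term-by-term (mod 11).
  -3*X**2 ↦ -3·36·1·1 = -108
  2*X*Y ↦ 2·6·2·1 = 24
  2*X*Z ↦ 2·6·1·2 = 24
  Y**2 ↦ 1·1·4·1 = 4
  Y*Z ↦ 1·1·2·2 = 4
  Z**2 ↦ 1·1·1·4 = 4
Sum: F(6, 2, 2) = (-108) + (24) + (24) + (4) + (4) + (4) = -48.
Reducing mod 11: -48 ≡ 7 (mod 11).
Since F(a, b, c) ≡ 7 ≠ 0 (mod 11), P does NOT lie on the curve.


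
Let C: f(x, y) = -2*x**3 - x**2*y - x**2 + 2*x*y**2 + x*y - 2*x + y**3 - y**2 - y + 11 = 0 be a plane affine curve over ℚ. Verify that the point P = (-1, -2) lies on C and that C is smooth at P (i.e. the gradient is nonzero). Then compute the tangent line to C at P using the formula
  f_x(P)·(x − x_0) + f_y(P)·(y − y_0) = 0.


Tangent line at P: -4*x + 21*y + 38 = 0.

Step 1: f(-1, -2) = 0, so P lies on C.
Step 2: partial derivatives
  f_x(x, y) = -6*x**2 - 2*x*y - 2*x + 2*y**2 + y - 2, f_y(x, y) = -x**2 + 4*x*y + x + 3*y**2 - 2*y - 1.
  f_x(P) = -4, f_y(P) = 21 (gradient nonzero, so P is smooth).
Step 3: tangent line at P: -4·(x − -1) + 21·(y − -2) = 0.
Expanding: -4*x + 21*y + 38 = 0.


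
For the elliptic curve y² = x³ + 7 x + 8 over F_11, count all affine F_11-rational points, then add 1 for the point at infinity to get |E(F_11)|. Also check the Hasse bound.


Affine points = {(1, 4), (1, 7), (3, 1), (3, 10), (4, 1), (4, 10), (5, 5), (5, 6), (7, 2), (7, 9), (8, 2), (8, 9), (10, 0)}; affine count = 13; |E(F_11)| = 14.

Discriminant check: Δ ∝ 4a³ + 27b² = 4·7³ + 27·8² = 4·343 + 27·64 ≡ 9 (mod 11). Nonzero ⇒ E is nonsingular.
For each x ∈ F_11, compute rhs = x³ + 7·x + 8 mod 11, then count y ∈ F_11 with y² ≡ rhs.
  x = 0: rhs = 8, matching y values: none (0 points).
  x = 1: rhs = 5, matching y values: 4, 7 (2 points).
  x = 2: rhs = 8, matching y values: none (0 points).
  x = 3: rhs = 1, matching y values: 1, 10 (2 points).
  x = 4: rhs = 1, matching y values: 1, 10 (2 points).
  x = 5: rhs = 3, matching y values: 5, 6 (2 points).
  x = 6: rhs = 2, matching y values: none (0 points).
  x = 7: rhs = 4, matching y values: 2, 9 (2 points).
  x = 8: rhs = 4, matching y values: 2, 9 (2 points).
  x = 9: rhs = 8, matching y values: none (0 points).
  x = 10: rhs = 0, matching y values: 0 (1 points).
Total affine count: 13.
Full point count |E(F_11)| = 13 + 1 = 14.
Hasse bound: |14 − (11+1)| = |2| = 2 ≤ 2√11 ≈ 6.6332 ✓.


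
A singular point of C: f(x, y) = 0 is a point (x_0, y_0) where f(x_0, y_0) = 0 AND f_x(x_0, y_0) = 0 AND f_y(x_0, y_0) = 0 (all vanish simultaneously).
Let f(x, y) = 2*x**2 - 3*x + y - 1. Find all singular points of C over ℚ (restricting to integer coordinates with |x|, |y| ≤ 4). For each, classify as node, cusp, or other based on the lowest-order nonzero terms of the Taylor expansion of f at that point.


No singular points in the scanned grid; C is smooth there.

Compute partial derivatives:
  f_x = 4*x - 3.
  f_y = 1.
f_y = 1 is a nonzero constant, so f_y never vanishes: no point (x, y) can satisfy f = f_x = f_y = 0. In particular no (x, y) ∈ {−4, ..., 4}² is singular; the curve is smooth.


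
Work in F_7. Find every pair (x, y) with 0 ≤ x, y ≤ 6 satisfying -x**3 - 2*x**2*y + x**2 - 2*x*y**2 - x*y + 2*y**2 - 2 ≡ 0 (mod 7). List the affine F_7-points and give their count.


Affine F_7-points: {(0, 1), (0, 6), (1, 4), (3, 3), (3, 4), (6, 0), (6, 2)}; count = 7.

For each of the 49 pairs (x, y) ∈ F_7², evaluate f(x, y) mod 7. Record the zeros.
  x = 0: [0↦5, 1↦0, 2↦6, 3↦2, 4↦2, 5↦6, 6↦0]  zeros at y ∈ {1, 6}
  x = 1: [0↦5, 1↦2, 2↦6, 3↦3, 4↦0, 5↦4, 6↦1]  zeros at y ∈ {4}
  x = 2: [0↦1, 1↦3, 2↦1, 3↦2, 4↦6, 5↦6, 6↦2]  zeros at y ∈ ∅
  x = 3: [0↦1, 1↦4, 2↦6, 3↦0, 4↦0, 5↦6, 6↦4]  zeros at y ∈ {3, 4}
  x = 4: [0↦6, 1↦6, 2↦1, 3↦5, 4↦4, 5↦5, 6↦1]  zeros at y ∈ ∅
  x = 5: [0↦3, 1↦3, 2↦1, 3↦4, 4↦5, 5↦4, 6↦1]  zeros at y ∈ ∅
  x = 6: [0↦0, 1↦3, 2↦0, 3↦5, 4↦4, 5↦4, 6↦5]  zeros at y ∈ {0, 2}
Collecting zeros: affine points = {(0, 1), (0, 6), (1, 4), (3, 3), (3, 4), (6, 0), (6, 2)}.
Total count |C(F_7)_aff| = 7.


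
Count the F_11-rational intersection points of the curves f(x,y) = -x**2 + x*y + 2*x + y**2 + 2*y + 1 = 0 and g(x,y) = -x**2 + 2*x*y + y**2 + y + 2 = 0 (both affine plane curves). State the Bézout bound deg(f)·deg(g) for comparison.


Common zeros: {(2, 3)}; count = 1; Bézout bound = 4.

deg(f) = 2, deg(g) = 2, so Bézout bound = 4.
Scan x ∈ F_11. For each x, list the y ∈ F_11 with f(x, y) ≡ 0 and those with g(x, y) ≡ 0 (mod 11); the common zeros in that column are the intersection.
  x = 0: f ≡ 0 at y ∈ {10}; g ≡ 0 at y ∈ {4, 6}; common: ∅.
  x = 1: f ≡ 0 at y ∈ {9, 10}; g ≡ 0 at y ∈ {2, 6}; common: ∅.
  x = 2: f ≡ 0 at y ∈ {3, 4}; g ≡ 0 at y ∈ {3}; common: {3}.
  x = 3: f ≡ 0 at y ∈ {3}; g ≡ 0 at y ∈ {2}; common: ∅.
  x = 4: f ≡ 0 at y ∈ {1, 4}; g ≡ 0 at y ∈ {3, 10}; common: ∅.
  x = 5: f ≡ 0 at y ∈ ∅; g ≡ 0 at y ∈ {1, 10}; common: ∅.
  x = 6: f ≡ 0 at y ∈ ∅; g ≡ 0 at y ∈ ∅; common: ∅.
  x = 7: f ≡ 0 at y ∈ ∅; g ≡ 0 at y ∈ ∅; common: ∅.
  x = 8: f ≡ 0 at y ∈ ∅; g ≡ 0 at y ∈ {1, 4}; common: ∅.
  x = 9: f ≡ 0 at y ∈ ∅; g ≡ 0 at y ∈ ∅; common: ∅.
  x = 10: f ≡ 0 at y ∈ {1, 9}; g ≡ 0 at y ∈ ∅; common: ∅.
Collecting: common zeros = {(2, 3)}, so the count is 1.
Comparison with the Bézout bound: 1 ≤ 4 = deg(f)·deg(g), as expected for curves with no common component (the affine F_11-count falls short of the bound because intersections may lie at infinity, over extension fields, or carry multiplicity).


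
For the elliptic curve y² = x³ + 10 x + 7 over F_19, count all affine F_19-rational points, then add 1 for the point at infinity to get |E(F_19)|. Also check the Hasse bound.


Affine points = {(0, 8), (0, 11), (2, 4), (2, 15), (3, 8), (3, 11), (4, 4), (4, 15), (5, 7), (5, 12), (6, 6), (6, 13), (9, 3), (9, 16), (10, 9), (10, 10), (11, 2), (11, 17), (13, 4), (13, 15), (15, 6), (15, 13), (16, 8), (16, 11), (17, 6), (17, 13)}; affine count = 26; |E(F_19)| = 27.

Discriminant check: Δ ∝ 4a³ + 27b² = 4·10³ + 27·7² = 4·1000 + 27·49 ≡ 3 (mod 19). Nonzero ⇒ E is nonsingular.
For each x ∈ F_19, compute rhs = x³ + 10·x + 7 mod 19, then count y ∈ F_19 with y² ≡ rhs.
  x = 0: rhs = 7, matching y values: 8, 11 (2 points).
  x = 1: rhs = 18, matching y values: none (0 points).
  x = 2: rhs = 16, matching y values: 4, 15 (2 points).
  x = 3: rhs = 7, matching y values: 8, 11 (2 points).
  x = 4: rhs = 16, matching y values: 4, 15 (2 points).
  x = 5: rhs = 11, matching y values: 7, 12 (2 points).
  x = 6: rhs = 17, matching y values: 6, 13 (2 points).
  x = 7: rhs = 2, matching y values: none (0 points).
  x = 8: rhs = 10, matching y values: none (0 points).
  x = 9: rhs = 9, matching y values: 3, 16 (2 points).
  x = 10: rhs = 5, matching y values: 9, 10 (2 points).
  x = 11: rhs = 4, matching y values: 2, 17 (2 points).
  x = 12: rhs = 12, matching y values: none (0 points).
  x = 13: rhs = 16, matching y values: 4, 15 (2 points).
  x = 14: rhs = 3, matching y values: none (0 points).
  x = 15: rhs = 17, matching y values: 6, 13 (2 points).
  x = 16: rhs = 7, matching y values: 8, 11 (2 points).
  x = 17: rhs = 17, matching y values: 6, 13 (2 points).
  x = 18: rhs = 15, matching y values: none (0 points).
Total affine count: 26.
Full point count |E(F_19)| = 26 + 1 = 27.
Hasse bound: |27 − (19+1)| = |7| = 7 ≤ 2√19 ≈ 8.7178 ✓.


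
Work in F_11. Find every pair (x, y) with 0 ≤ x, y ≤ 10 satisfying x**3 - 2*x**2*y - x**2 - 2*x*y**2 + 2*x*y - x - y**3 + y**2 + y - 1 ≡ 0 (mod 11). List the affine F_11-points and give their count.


Affine F_11-points: {(0, 1), (0, 10), (1, 9), (2, 6), (5, 5), (6, 7), (7, 0), (8, 5), (9, 0), (9, 5), (10, 3)}; count = 11.

For each of the 121 pairs (x, y) ∈ F_11², evaluate f(x, y) mod 11. Record the zeros.
  x = 0: [0↦10, 1↦0, 2↦8, 3↦6, 4↦10, 5↦3, 6↦1, 7↦9, 8↦10, 9↦9, 10↦0]  zeros at y ∈ {1, 10}
  x = 1: [0↦9, 1↦8, 2↦10, 3↦9, 4↦10, 5↦7, 6↦5, 7↦9, 8↦2, 9↦0, 10↦8]  zeros at y ∈ {9}
  x = 2: [0↦1, 1↦5, 2↦8, 3↦4, 4↦9, 5↦6, 6↦0, 7↦7, 8↦10, 9↦3, 10↦2]  zeros at y ∈ {6}
  x = 3: [0↦3, 1↦8, 2↦8, 3↦8, 4↦2, 5↦6, 6↦3, 7↦9, 8↦7, 9↦2, 10↦10]  zeros at y ∈ ∅
  x = 4: [0↦10, 1↦1, 2↦5, 3↦5, 4↦6, 5↦2, 6↦9, 7↦10, 8↦10, 9↦3, 10↦5]  zeros at y ∈ ∅
  x = 5: [0↦6, 1↦1, 2↦5, 3↦1, 4↦5, 5↦0, 6↦2, 7↦5, 8↦3, 9↦1, 10↦4]  zeros at y ∈ {5}
  x = 6: [0↦8, 1↦3, 2↦3, 3↦2, 4↦5, 5↦6, 6↦10, 7↦0, 8↦3, 9↦2, 10↦2]  zeros at y ∈ {7}
  x = 7: [0↦0, 1↦2, 2↦5, 3↦3, 4↦1, 5↦4, 6↦6, 7↦1, 8↦5, 9↦1, 10↦5]  zeros at y ∈ {0}
  x = 8: [0↦10, 1↦4, 2↦6, 3↦10, 4↦10, 5↦0, 6↦7, 7↦3, 8↦4, 9↦4, 10↦8]  zeros at y ∈ {5}
  x = 9: [0↦0, 1↦4, 2↦1, 3↦7, 4↦5, 5↦0, 6↦8, 7↦1, 8↦6, 9↦6, 10↦6]  zeros at y ∈ {0, 5}
  x = 10: [0↦9, 1↦8, 2↦7, 3↦0, 4↦3, 5↦10, 6↦4, 7↦1, 8↦6, 9↦2, 10↦5]  zeros at y ∈ {3}
Collecting zeros: affine points = {(0, 1), (0, 10), (1, 9), (2, 6), (5, 5), (6, 7), (7, 0), (8, 5), (9, 0), (9, 5), (10, 3)}.
Total count |C(F_11)_aff| = 11.


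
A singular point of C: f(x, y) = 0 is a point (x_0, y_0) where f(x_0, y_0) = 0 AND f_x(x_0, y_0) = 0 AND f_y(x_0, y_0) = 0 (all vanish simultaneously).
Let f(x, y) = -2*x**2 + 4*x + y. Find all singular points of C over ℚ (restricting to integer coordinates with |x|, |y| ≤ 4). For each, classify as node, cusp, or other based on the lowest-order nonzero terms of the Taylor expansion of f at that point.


No singular points in the scanned grid; C is smooth there.

Compute partial derivatives:
  f_x = 4 - 4*x.
  f_y = 1.
f_y = 1 is a nonzero constant, so f_y never vanishes: no point (x, y) can satisfy f = f_x = f_y = 0. In particular no (x, y) ∈ {−4, ..., 4}² is singular; the curve is smooth.


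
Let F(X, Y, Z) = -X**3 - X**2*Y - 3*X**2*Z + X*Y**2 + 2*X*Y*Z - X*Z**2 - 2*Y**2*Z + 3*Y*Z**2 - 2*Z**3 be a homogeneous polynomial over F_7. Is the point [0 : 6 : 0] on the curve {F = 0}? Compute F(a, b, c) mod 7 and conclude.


F(0,6,0) ≡ 0 (mod 7); P is on the curve.

Evaluate F(0, 6, 0) term-by-term (mod 7).
  -X**3 ↦ -1·0·1·1 = 0
  -X**2*Y ↦ -1·0·6·1 = 0
  -3*X**2*Z ↦ -3·0·1·0 = 0
  X*Y**2 ↦ 1·0·36·1 = 0
  2*X*Y*Z ↦ 2·0·6·0 = 0
  -X*Z**2 ↦ -1·0·1·0 = 0
  -2*Y**2*Z ↦ -2·1·36·0 = 0
  3*Y*Z**2 ↦ 3·1·6·0 = 0
  -2*Z**3 ↦ -2·1·1·0 = 0
Sum: F(0, 6, 0) = (0) + (0) + (0) + (0) + (0) + (0) + (0) + (0) + (0) = 0.
Reducing mod 7: 0 ≡ 0 (mod 7).
Since F(a, b, c) ≡ 0 (mod 7), P lies on the curve.
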